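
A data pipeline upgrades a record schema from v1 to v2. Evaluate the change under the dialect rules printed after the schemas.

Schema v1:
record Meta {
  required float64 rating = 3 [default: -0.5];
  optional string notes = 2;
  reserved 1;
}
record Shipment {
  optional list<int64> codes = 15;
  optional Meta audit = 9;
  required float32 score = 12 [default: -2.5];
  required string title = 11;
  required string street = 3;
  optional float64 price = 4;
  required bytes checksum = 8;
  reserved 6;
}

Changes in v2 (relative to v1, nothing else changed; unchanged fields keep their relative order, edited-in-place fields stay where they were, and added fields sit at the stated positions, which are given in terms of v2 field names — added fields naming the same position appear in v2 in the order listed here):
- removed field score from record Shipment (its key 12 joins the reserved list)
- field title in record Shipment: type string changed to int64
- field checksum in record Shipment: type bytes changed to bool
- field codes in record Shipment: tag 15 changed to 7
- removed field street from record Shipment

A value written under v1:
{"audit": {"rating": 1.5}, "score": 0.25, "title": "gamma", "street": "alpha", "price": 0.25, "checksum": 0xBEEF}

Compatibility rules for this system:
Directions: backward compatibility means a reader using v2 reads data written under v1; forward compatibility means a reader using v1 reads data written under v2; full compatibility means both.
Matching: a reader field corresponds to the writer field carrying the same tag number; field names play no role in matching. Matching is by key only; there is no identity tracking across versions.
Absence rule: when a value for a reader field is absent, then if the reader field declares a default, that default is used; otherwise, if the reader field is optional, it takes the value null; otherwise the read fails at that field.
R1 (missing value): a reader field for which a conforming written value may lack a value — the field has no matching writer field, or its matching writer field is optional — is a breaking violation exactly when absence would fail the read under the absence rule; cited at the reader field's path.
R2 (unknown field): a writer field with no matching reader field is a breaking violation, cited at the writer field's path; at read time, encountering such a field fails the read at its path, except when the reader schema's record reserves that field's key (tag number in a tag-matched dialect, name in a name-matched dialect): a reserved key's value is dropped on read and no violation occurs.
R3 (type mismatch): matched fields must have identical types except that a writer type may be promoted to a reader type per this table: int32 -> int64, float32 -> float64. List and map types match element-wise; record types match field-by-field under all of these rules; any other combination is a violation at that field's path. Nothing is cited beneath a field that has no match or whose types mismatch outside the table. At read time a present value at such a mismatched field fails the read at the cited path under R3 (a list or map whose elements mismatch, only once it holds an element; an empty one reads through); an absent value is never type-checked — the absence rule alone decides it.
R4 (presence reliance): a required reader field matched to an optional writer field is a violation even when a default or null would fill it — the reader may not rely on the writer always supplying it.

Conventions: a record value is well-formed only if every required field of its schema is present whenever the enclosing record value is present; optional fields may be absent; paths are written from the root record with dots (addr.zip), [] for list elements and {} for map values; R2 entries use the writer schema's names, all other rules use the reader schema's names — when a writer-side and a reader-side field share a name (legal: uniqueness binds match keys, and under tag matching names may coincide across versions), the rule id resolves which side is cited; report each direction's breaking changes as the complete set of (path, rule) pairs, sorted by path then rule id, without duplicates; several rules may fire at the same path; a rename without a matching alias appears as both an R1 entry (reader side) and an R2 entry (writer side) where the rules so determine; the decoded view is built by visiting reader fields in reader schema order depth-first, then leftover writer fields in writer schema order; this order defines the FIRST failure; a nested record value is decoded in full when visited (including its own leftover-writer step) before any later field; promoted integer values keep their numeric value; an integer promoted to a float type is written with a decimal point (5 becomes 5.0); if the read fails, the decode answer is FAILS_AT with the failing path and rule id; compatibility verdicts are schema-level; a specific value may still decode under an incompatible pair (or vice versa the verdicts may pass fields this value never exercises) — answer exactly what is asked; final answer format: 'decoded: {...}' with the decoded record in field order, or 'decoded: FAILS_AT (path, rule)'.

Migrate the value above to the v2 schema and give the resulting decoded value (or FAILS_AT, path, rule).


decoded: FAILS_AT (title, R3)

in Shipment below, arrows point writer -> reader
decode walk for Shipment under reader schema v2:
  codes := null (not supplied -> null)
  audit.rating := 1.5
  audit.notes := null (not supplied -> null)
  read fails at title under R3
  => FAILS_AT (title, R3)
the rest of the Shipment diff is inert for this question:
  removed field score from record Shipment (its key 12 joins the reserved list) -> inert under this dialect — no rule fires on Shipment and the result does not move
  field checksum in record Shipment: type bytes changed to bool -> schema-level compatibility only; this Shipment value's decode is unchanged
  field codes in record Shipment: tag 15 changed to 7 -> schema-level compatibility only; this Shipment value's decode is unchanged
  removed field street from record Shipment -> schema-level compatibility only; this Shipment value's decode is unchanged


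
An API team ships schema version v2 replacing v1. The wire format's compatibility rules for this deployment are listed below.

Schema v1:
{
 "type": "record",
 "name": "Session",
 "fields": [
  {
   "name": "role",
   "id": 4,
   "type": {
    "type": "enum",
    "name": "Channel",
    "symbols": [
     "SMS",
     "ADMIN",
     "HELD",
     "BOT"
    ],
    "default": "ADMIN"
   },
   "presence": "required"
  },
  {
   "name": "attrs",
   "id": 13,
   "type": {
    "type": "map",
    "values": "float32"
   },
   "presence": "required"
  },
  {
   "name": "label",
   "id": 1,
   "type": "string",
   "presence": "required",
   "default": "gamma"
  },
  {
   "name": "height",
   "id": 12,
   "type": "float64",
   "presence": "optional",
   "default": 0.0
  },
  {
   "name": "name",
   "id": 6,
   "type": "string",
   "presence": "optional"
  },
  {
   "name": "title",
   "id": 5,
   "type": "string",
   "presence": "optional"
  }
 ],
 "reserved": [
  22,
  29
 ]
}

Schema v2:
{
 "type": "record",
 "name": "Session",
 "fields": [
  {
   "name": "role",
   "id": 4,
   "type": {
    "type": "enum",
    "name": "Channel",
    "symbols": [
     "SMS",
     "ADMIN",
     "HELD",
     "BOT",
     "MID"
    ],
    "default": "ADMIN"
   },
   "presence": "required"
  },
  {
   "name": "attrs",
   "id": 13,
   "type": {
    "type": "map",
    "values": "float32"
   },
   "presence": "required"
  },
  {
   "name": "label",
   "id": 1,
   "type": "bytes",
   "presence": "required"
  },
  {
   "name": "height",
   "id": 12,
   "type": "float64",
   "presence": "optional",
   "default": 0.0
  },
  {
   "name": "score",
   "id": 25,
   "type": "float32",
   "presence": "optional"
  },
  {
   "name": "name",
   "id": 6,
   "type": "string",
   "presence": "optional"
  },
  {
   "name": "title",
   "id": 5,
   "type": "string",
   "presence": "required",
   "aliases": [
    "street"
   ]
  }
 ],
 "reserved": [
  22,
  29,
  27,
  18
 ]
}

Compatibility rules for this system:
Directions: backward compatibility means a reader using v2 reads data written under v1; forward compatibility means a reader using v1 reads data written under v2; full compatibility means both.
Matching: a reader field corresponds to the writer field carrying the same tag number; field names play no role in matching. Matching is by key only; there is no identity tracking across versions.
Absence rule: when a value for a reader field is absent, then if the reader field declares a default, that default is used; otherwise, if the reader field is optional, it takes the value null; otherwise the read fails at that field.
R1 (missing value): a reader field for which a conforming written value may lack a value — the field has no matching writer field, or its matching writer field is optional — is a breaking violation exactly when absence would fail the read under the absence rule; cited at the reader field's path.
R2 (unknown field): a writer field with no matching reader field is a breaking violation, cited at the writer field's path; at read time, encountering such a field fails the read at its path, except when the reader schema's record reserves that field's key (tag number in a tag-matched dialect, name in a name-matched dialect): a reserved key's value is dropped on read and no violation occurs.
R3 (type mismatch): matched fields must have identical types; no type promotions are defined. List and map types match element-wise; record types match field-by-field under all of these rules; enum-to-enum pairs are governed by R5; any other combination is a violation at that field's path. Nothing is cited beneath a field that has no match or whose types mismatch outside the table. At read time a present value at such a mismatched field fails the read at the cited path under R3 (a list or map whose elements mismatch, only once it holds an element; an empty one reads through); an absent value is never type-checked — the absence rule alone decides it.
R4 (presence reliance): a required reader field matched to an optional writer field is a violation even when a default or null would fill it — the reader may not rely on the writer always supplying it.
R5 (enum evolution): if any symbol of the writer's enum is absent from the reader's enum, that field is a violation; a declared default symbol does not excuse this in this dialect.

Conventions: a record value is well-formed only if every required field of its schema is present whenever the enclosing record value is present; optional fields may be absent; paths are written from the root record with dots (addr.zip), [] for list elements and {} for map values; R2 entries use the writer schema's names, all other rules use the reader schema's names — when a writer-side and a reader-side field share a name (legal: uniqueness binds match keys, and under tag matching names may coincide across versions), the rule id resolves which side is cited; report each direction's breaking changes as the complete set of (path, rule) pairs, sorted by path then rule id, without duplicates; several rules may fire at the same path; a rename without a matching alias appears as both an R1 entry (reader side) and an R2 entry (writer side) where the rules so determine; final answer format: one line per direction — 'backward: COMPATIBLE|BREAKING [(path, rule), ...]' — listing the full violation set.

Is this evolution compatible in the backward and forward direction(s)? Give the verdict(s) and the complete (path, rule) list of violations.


each type pair in Session: writer, then reader
backward on Session — v2 reading data written by v1:
  role <- role (Channel -> Channel, writer required)
  attrs <- attrs (map<string, float32> -> map<string, float32>, writer required)
  label <- label (string -> bytes, writer required)
  height <- height (float64 -> float64, writer optional)
  score: no writer match
  name <- name (string -> string, writer optional)
  title <- title (string -> string, writer optional)
  breaking: (label, R3)
  breaking: (title, R1)
  breaking: (title, R4)
  => backward verdict for Session: BREAKING, 3 violation(s)
forward on Session — v1 reading data written by v2:
  role <- role (Channel -> Channel, writer required)
  attrs <- attrs (map<string, float32> -> map<string, float32>, writer required)
  label <- label (bytes -> string, writer required)
  height <- height (float64 -> float64, writer optional)
  name <- name (string -> string, writer optional)
  title <- title (string -> string, writer required)
  writer field score has no reader counterpart
  breaking: (label, R3)
  breaking: (role, R5)
  breaking: (score, R2)
  => forward verdict for Session: BREAKING, 3 violation(s)

backward: BREAKING [(label, R3), (title, R1), (title, R4)]; forward: BREAKING [(label, R3), (role, R5), (score, R2)]


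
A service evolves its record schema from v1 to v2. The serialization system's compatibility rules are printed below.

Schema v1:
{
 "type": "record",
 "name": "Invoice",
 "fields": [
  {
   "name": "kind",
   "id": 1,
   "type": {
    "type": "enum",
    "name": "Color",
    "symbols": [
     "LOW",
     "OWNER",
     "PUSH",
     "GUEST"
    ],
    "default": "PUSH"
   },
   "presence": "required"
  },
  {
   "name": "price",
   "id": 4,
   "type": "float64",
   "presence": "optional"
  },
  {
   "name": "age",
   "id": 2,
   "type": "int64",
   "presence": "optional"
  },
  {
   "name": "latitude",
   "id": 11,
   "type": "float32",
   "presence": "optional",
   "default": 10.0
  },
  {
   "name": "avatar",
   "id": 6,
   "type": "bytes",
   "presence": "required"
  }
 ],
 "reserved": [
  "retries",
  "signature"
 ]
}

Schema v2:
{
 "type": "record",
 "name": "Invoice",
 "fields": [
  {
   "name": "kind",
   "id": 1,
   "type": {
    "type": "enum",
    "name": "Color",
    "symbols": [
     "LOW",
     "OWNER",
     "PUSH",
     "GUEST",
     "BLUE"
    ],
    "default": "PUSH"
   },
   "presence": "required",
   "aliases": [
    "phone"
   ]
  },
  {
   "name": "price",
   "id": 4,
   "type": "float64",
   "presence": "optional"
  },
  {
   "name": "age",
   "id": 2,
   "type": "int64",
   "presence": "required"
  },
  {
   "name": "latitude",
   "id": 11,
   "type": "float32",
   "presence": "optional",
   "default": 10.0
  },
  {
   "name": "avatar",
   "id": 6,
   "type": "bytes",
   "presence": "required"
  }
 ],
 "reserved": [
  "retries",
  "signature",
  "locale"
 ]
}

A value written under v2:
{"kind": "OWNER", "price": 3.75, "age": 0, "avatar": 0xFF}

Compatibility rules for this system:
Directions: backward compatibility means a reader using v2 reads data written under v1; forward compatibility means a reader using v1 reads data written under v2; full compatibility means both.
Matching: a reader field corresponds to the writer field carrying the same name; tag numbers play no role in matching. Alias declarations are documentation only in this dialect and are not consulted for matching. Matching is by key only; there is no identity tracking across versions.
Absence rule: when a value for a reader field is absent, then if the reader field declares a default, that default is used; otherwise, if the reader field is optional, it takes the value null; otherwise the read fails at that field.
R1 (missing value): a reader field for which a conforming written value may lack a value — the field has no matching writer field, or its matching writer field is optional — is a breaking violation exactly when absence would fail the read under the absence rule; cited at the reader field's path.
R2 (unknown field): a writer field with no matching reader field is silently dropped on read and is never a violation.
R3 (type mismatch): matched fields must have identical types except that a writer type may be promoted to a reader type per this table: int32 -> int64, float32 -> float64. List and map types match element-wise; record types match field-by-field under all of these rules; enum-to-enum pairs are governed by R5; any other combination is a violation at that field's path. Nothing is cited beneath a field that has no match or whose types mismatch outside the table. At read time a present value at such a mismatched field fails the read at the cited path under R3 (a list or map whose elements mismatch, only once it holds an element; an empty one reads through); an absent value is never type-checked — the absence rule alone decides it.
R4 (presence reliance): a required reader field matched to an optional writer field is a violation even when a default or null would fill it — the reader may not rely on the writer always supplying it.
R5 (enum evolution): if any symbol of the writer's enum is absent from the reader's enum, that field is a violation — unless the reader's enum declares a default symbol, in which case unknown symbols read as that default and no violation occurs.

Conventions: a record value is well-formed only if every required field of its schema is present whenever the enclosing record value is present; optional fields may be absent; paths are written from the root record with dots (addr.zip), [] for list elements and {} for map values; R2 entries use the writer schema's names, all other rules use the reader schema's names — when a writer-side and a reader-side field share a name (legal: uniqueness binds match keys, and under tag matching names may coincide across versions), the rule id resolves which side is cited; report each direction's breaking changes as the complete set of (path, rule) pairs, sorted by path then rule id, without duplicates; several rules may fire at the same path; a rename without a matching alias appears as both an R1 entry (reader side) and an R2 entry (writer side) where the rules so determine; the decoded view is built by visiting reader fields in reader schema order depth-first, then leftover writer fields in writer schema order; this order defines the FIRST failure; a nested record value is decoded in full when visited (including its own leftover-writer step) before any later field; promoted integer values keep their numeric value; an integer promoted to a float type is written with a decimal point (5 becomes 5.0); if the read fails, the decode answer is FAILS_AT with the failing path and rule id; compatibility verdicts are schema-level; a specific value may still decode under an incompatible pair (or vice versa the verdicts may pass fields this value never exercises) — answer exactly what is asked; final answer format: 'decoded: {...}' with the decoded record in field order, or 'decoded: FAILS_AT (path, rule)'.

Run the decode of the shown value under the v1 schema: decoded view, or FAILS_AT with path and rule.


arrows below run writer -> reader for Invoice
decode walk for Invoice under reader schema v1:
  kind := "OWNER"
  price := 3.75
  age := 0
  latitude := 10.0 (missing; default applied)
  avatar := 0xFF
  => decoded: {"kind": "OWNER", "price": 3.75, "age": 0, "latitude": 10.0, "avatar": 0xFF}
the rest of the Invoice diff is inert for this question:
  enum Color (field kind in record Invoice): symbol BLUE added -> no rule fires on it and the decoded Invoice view is identical with or without it
  field age in record Invoice: optional changed to required -> changes Invoice's schema-level verdicts only — the decode of this value is the same

decoded: {"kind": "OWNER", "price": 3.75, "age": 0, "latitude": 10.0, "avatar": 0xFF}


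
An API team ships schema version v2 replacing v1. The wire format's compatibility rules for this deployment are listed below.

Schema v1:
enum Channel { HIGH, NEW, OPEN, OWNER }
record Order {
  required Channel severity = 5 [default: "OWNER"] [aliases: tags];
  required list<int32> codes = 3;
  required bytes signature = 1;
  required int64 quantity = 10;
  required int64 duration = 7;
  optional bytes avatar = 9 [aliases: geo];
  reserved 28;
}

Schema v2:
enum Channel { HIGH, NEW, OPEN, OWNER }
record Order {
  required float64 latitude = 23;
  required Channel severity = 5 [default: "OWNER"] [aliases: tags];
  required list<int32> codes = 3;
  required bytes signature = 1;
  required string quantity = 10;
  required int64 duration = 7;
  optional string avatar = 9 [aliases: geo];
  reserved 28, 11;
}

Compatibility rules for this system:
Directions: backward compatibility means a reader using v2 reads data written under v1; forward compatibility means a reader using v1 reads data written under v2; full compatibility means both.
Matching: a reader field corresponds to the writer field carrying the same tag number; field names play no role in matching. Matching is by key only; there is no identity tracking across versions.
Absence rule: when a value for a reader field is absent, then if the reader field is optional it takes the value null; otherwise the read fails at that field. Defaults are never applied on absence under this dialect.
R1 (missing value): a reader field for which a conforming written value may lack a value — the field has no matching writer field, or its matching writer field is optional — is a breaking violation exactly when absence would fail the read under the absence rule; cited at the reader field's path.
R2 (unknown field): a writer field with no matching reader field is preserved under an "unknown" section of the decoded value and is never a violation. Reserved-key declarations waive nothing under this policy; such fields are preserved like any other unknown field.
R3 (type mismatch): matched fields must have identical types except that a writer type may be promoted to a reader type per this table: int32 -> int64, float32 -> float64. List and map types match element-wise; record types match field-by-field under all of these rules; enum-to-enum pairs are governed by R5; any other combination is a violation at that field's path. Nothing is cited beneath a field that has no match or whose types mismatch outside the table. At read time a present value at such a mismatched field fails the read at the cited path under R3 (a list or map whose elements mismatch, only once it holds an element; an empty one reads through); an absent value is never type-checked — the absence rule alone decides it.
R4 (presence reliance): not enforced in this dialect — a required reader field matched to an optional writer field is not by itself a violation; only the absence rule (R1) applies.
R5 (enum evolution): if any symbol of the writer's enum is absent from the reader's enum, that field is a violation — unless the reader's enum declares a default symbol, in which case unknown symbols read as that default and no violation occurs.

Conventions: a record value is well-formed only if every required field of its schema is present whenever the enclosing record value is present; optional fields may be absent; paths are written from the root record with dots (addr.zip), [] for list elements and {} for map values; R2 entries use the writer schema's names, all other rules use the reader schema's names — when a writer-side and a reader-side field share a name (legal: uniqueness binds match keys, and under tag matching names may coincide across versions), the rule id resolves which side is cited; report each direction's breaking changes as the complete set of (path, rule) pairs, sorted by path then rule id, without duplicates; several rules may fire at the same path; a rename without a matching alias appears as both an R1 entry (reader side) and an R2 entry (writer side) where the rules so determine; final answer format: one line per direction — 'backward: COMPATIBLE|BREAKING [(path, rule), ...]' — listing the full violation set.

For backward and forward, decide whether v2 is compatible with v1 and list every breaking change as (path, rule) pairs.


each type pair in Order: writer, then reader
backward on Order — v2 reading data written by v1:
  latitude has no writer counterpart
  severity: paired with writer severity (Channel -> Channel; writer required)
  codes: paired with writer codes (list<int32> -> list<int32>; writer required)
  signature: paired with writer signature (bytes -> bytes; writer required)
  quantity: paired with writer quantity (int64 -> string; writer required)
  duration: paired with writer duration (int64 -> int64; writer required)
  avatar: paired with writer avatar (bytes -> string; writer optional)
  R3 fires at avatar
  R1 fires at latitude
  R3 fires at quantity
  => 3 violation(s): backward is BREAKING for Order
forward on Order — v1 reading data written by v2:
  severity: paired with writer severity (Channel -> Channel; writer required)
  codes: paired with writer codes (list<int32> -> list<int32>; writer required)
  signature: paired with writer signature (bytes -> bytes; writer required)
  quantity: paired with writer quantity (string -> int64; writer required)
  duration: paired with writer duration (int64 -> int64; writer required)
  avatar: paired with writer avatar (string -> bytes; writer optional)
  writer latitude: unknown to reader
  R3 fires at avatar
  R3 fires at quantity
  => 2 violation(s): forward is BREAKING for Order

backward: BREAKING [(avatar, R3), (latitude, R1), (quantity, R3)]; forward: BREAKING [(avatar, R3), (quantity, R3)]


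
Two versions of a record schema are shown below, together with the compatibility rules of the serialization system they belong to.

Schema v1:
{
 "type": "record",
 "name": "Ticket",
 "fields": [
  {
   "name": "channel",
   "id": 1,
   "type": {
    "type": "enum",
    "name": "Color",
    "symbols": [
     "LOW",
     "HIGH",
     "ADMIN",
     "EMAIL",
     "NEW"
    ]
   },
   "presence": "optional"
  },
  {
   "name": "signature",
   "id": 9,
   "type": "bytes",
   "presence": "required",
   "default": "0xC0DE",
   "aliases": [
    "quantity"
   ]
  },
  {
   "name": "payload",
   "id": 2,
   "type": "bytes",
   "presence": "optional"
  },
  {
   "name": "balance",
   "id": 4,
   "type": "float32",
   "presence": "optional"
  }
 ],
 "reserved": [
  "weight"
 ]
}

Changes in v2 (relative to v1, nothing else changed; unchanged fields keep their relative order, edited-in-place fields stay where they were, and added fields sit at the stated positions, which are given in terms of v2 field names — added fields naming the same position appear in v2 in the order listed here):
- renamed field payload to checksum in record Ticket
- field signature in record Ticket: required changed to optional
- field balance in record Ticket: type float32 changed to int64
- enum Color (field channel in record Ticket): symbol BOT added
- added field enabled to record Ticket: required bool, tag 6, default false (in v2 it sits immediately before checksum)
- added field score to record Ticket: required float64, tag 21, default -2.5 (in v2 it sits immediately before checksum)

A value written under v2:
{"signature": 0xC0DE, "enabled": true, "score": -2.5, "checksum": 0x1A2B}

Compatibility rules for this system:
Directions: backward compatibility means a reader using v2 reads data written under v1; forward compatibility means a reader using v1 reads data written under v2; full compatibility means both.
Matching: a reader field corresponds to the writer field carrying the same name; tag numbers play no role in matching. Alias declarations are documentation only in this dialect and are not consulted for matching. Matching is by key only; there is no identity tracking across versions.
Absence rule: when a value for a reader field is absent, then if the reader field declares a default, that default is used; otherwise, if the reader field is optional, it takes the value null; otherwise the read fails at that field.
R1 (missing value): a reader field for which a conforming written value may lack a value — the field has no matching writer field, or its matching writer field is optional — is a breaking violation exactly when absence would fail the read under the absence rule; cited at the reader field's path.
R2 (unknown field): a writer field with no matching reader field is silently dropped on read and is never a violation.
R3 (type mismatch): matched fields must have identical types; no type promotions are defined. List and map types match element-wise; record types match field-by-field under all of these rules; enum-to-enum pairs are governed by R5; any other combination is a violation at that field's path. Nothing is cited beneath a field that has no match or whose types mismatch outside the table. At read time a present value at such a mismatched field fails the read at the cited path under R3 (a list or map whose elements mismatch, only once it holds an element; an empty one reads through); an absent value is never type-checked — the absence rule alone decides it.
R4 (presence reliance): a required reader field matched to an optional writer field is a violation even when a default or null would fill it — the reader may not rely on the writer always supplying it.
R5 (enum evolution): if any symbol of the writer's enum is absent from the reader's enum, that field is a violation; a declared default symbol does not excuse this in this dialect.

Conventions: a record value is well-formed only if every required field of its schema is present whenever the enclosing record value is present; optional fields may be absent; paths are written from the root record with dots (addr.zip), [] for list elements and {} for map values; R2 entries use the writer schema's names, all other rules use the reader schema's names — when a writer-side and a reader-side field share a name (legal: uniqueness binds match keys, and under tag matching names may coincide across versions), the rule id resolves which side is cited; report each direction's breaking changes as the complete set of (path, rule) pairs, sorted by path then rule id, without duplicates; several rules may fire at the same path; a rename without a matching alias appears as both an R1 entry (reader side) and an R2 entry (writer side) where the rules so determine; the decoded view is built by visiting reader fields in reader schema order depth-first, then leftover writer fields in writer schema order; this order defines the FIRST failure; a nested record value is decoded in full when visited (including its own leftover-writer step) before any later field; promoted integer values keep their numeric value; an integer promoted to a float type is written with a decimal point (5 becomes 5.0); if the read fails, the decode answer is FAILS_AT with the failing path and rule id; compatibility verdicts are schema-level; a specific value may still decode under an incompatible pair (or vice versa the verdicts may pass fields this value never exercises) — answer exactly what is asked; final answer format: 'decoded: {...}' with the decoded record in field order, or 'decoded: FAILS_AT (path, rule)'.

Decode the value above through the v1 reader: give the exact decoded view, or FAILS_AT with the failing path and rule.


each type pair in Ticket: writer, then reader
decode (reader v1):
  channel := null (not supplied -> null)
  signature := 0xC0DE
  payload := null (not supplied -> null)
  balance := null (not supplied -> null)
  writer enabled: unmatched, discarded
  writer score: unmatched, discarded
  writer checksum: unmatched, discarded
  => decoded: {"channel": null, "signature": 0xC0DE, "payload": null, "balance": null}
remaining Ticket differences; none change what is asked:
  field signature in record Ticket: required changed to optional -> a verdict-level change on Ticket — the shown value reads the same
  field balance in record Ticket: type float32 changed to int64 -> a verdict-level change on Ticket — the shown value reads the same
  enum Color (field channel in record Ticket): symbol BOT added -> a verdict-level change on Ticket — the shown value reads the same
  added field score to record Ticket: required float64, tag 21, default -2.5 (in v2 it sits immediately before checksum) -> fires no rule on Ticket under this dialect and leaves the result unchanged
  added field enabled to record Ticket: required bool, tag 6, default false (in v2 it sits immediately before checksum) -> fires no rule on Ticket under this dialect and leaves the result unchanged

decoded: {"channel": null, "signature": 0xC0DE, "payload": null, "balance": null}


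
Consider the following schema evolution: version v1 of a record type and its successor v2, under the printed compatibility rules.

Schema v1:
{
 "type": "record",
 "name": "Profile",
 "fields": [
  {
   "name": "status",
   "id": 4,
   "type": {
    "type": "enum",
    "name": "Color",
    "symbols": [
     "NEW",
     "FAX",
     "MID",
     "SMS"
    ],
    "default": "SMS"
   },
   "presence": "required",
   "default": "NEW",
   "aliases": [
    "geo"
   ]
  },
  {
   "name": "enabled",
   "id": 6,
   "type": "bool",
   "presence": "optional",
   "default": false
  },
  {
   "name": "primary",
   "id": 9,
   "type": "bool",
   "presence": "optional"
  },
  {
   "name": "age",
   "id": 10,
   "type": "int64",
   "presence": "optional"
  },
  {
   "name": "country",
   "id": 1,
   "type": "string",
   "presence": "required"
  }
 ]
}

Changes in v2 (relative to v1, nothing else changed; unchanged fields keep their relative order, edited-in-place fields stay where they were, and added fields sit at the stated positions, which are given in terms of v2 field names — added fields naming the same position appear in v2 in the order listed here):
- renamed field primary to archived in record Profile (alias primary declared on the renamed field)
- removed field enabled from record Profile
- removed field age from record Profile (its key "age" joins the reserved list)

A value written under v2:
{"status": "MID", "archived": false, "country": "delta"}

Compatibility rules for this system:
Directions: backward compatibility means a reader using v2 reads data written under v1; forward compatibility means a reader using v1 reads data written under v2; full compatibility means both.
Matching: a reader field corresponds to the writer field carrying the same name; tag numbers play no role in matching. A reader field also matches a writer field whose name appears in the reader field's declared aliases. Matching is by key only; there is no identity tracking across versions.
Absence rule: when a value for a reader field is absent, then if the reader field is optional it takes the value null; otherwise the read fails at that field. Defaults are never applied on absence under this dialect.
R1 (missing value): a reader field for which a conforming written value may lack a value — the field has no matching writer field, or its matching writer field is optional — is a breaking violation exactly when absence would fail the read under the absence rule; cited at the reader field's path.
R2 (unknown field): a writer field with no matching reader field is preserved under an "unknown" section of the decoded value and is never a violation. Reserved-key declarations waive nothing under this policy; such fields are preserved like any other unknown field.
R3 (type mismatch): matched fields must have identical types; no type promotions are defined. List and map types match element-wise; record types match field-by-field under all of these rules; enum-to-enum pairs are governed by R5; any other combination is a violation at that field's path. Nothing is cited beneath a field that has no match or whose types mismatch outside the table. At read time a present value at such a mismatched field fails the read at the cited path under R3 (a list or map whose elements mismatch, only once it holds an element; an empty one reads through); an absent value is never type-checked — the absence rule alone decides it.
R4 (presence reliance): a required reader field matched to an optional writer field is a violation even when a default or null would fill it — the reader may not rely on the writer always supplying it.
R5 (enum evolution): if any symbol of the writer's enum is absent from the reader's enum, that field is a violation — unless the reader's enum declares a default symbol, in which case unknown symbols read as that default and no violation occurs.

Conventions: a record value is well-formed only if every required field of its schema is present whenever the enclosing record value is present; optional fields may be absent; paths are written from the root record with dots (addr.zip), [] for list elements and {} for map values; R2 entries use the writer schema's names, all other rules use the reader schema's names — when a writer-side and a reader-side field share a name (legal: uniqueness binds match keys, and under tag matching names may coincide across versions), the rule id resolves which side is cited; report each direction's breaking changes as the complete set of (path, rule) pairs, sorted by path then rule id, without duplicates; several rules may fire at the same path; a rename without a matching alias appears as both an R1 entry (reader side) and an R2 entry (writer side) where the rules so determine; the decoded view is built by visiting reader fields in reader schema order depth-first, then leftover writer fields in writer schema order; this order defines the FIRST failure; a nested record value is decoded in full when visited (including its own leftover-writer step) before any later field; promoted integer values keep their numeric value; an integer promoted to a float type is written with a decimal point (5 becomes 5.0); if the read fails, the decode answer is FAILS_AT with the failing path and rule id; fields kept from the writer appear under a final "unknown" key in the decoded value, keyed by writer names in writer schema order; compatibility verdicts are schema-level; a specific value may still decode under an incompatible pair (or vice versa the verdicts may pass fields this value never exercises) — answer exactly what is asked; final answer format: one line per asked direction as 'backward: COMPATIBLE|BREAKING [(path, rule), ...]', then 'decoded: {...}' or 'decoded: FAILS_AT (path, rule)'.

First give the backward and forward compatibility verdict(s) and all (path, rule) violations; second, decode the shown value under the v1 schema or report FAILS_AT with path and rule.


arrows below run writer -> reader for Profile
backward pass over Profile, reader schema v2, writer schema v1:
  status: Color -> Color, writer required; from status
  archived: bool -> bool, writer optional; from primary
  country: string -> string, writer required; from country
  writer field enabled has no reader counterpart
  writer field age has no reader counterpart
  => backward: COMPATIBLE
forward pass over Profile, reader schema v1, writer schema v2:
  status: Color -> Color, writer required; from status
  enabled has no writer counterpart
  primary has no writer counterpart
  age has no writer counterpart
  country: string -> string, writer required; from country
  writer field archived has no reader counterpart
  => forward: COMPATIBLE
decode walk for Profile under reader schema v1:
  status := "MID"
  enabled := null (absent, optional -> null)
  primary := null (absent, optional -> null)
  age := null (absent, optional -> null)
  country := "delta"
  writer archived: kept under "unknown"
  => decoded: {"status": "MID", "enabled": null, "primary": null, "age": null, "country": "delta", "unknown": {"archived": false}}

backward: COMPATIBLE []; forward: COMPATIBLE []; decoded: {"status": "MID", "enabled": null, "primary": null, "age": null, "country": "delta", "unknown": {"archived": false}}


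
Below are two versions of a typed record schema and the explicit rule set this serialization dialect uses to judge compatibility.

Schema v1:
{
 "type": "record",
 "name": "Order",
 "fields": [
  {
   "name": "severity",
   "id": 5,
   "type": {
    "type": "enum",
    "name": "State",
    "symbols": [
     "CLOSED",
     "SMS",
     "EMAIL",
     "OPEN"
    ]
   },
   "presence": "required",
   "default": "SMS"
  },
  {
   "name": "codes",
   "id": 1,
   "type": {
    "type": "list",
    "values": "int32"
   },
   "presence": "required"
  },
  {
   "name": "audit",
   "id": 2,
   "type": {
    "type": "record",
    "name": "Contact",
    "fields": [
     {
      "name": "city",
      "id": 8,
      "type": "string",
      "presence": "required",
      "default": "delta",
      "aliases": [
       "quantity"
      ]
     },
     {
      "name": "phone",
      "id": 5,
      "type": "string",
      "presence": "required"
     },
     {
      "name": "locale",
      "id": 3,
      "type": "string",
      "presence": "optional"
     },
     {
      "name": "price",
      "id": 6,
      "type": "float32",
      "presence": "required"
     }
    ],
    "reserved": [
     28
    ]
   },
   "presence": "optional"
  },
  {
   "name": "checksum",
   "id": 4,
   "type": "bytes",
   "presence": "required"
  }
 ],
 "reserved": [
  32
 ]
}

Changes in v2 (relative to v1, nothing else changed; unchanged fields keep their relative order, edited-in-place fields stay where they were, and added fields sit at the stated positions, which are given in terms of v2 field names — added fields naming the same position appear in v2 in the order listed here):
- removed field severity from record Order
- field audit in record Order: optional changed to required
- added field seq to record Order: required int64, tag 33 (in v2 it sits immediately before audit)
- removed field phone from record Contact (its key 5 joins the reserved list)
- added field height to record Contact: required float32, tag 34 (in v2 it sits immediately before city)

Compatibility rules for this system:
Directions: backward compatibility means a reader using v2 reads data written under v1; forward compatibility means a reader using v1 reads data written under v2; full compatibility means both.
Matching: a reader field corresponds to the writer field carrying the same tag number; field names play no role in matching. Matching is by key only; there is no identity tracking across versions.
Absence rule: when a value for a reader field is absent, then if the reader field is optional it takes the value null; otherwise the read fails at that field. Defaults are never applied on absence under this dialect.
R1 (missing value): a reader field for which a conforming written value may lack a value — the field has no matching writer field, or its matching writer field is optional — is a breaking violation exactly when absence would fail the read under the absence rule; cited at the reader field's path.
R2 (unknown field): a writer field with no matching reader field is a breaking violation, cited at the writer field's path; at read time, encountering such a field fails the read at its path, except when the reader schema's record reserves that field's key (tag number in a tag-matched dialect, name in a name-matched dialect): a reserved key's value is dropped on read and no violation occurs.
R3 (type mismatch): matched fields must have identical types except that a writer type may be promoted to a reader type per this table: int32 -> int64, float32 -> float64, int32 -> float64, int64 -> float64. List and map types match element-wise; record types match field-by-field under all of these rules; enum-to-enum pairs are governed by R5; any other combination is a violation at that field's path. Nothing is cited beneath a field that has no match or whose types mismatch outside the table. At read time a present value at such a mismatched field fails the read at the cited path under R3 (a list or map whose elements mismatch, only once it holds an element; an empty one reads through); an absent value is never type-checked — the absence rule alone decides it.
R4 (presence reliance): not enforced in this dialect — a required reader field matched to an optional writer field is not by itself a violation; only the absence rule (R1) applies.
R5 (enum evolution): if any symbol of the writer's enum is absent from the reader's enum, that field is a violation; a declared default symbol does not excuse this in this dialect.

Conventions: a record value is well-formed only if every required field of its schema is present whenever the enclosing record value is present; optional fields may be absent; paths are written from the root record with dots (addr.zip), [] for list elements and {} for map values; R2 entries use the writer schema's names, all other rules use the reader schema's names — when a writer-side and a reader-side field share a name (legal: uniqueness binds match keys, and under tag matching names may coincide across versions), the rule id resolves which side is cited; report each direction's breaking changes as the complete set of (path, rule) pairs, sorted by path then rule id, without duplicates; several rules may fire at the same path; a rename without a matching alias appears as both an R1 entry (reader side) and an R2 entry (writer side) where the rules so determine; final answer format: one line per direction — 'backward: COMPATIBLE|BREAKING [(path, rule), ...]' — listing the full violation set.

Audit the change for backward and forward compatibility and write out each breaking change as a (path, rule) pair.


backward: BREAKING [(audit, R1), (audit.height, R1), (seq, R1), (severity, R2)]; forward: BREAKING [(audit.height, R2), (audit.phone, R1), (seq, R2), (severity, R1)]

each type pair in Order: writer, then reader
backward pass over Order, reader schema v2, writer schema v1:
  list<int32> -> list<int32>, writer required: codes aligns to codes
  seq: no writer-side match
  Contact -> Contact, writer optional: audit aligns to audit
  bytes -> bytes, writer required: checksum aligns to checksum
  leftover writer field: severity
  audit.height: no writer-side match
  string -> string, writer required: audit.city aligns to audit.city
  string -> string, writer optional: audit.locale aligns to audit.locale
  float32 -> float32, writer required: audit.price aligns to audit.price
  leftover writer field: audit.phone
  violation R1 at audit
  violation R1 at audit.height
  violation R1 at seq
  violation R2 at severity
  => 4 violation(s): backward is BREAKING for Order
forward pass over Order, reader schema v1, writer schema v2:
  severity: no writer-side match
  list<int32> -> list<int32>, writer required: codes aligns to codes
  Contact -> Contact, writer required: audit aligns to audit
  bytes -> bytes, writer required: checksum aligns to checksum
  leftover writer field: seq
  string -> string, writer required: audit.city aligns to audit.city
  audit.phone: no writer-side match
  string -> string, writer optional: audit.locale aligns to audit.locale
  float32 -> float32, writer required: audit.price aligns to audit.price
  leftover writer field: audit.height
  violation R2 at audit.height
  violation R1 at audit.phone
  violation R2 at seq
  violation R1 at severity
  => 4 violation(s): forward is BREAKING for Order
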